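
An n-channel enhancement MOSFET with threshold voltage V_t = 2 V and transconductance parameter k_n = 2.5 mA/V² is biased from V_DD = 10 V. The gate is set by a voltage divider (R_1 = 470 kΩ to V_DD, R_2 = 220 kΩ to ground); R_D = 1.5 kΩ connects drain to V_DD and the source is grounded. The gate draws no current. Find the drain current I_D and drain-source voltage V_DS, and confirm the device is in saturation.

V_G = V_DD·R_2/(R_1+R_2) = 10×220/690 = 3.19 V. With the source grounded, V_GS = V_G = 3.19 V.
Assume saturation: I_D = (k_n/2)(V_GS − V_t)² = (2.5/2)×(3.19 − 2)² = 1.25×1.19² = 1.77 mA.
V_DS = V_DD − I_D·R_D = 10 − 1.77×1.5 = 7.35 V.
Saturation requires V_DS ≥ V_GS − V_t = 1.19 V; 7.35 ≥ 1.19 ✓.

I_D ≈ 1.8 mA, V_DS ≈ 7.4 V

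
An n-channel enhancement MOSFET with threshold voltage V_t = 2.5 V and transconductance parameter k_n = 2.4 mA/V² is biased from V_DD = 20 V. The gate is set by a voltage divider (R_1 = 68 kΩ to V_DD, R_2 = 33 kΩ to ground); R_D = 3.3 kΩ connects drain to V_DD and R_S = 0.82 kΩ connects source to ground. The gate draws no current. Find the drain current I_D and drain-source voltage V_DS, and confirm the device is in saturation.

I_D ≈ 3 mA, V_DS ≈ 7.7 V

V_G = V_DD·R_2/(R_1+R_2) = 20×33/101 = 6.53 V.
Assume saturation: I_D = (k_n/2)(V_GS − V_t)² with V_GS = V_G − I_D·R_S = 6.53 − 0.82·I_D.
Substituting gives 0.807·I_D² − 8.94·I_D + 19.5 = 0, with roots I_D = 2.99 or 8.09 mA.
The root I_D = 8.09 mA gives V_GS = -0.0958 V ≤ V_t, so take I_D = 2.99 mA.
Then V_GS = 4.08 V and V_DS = V_DD − I_D(R_D+R_S) = 20 − 2.99×4.12 = 7.66 V.
Saturation requires V_DS ≥ V_GS − V_t = 1.58 V; 7.66 ≥ 1.58 ✓.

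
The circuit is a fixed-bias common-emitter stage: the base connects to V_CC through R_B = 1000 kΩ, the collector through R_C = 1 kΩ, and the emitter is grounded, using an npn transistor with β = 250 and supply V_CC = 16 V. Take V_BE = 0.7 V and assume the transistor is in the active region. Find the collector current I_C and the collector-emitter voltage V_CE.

Base loop: V_CC = I_B·R_B + V_BE, so I_B = (16 − 0.7)/1000 kΩ = 0.0153 mA.
In the active region I_C = β·I_B = 250 × 0.0153 = 3.83 mA.
Collector loop: V_CE = V_CC − I_C·R_C = 16 − 3.83×1 = 12.2 V.
Since V_CE = 12.2 V > V_CE(sat) ≈ 0.2 V, the transistor is in the active region as assumed.

I_C ≈ 3.8 mA, V_CE ≈ 12 V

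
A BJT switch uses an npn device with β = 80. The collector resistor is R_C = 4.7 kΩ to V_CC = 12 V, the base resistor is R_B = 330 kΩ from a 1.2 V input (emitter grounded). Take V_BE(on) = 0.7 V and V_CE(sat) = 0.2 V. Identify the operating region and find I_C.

active; I_C ≈ 0.12 mA

Assume active. Base-emitter loop: I_B = (V_BB − V_BE)/R_B = (1.2 − 0.7)/330 = 0.00152 mA.
I_C = β·I_B = 80×0.00152 = 0.121 mA.
V_CE = V_CC − I_C·R_C = 12 − 0.121×4.7 = 11.4 V > V_CE(sat), so the active-region assumption holds.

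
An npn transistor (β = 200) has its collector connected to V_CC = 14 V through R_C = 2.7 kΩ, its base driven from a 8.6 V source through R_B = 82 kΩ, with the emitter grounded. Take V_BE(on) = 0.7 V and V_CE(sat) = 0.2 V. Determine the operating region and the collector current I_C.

saturation; I_C ≈ 5.1 mA

Assume active: I_B = (8.6 − 0.7)/82 = 0.0963 mA, giving I_C = β·I_B = 19.3 mA.
But then V_CE = 14 − 19.3×2.7 = -38 V < V_CE(sat) = 0.2 V — impossible in the active region.
So the transistor is saturated. With V_CE = 0.2 V, I_C = (V_CC − 0.2)/R_C = 13.8/2.7 = 5.11 mA.
Check: β·I_B = 19.3 mA > I_C = 5.11 mA, confirming saturation.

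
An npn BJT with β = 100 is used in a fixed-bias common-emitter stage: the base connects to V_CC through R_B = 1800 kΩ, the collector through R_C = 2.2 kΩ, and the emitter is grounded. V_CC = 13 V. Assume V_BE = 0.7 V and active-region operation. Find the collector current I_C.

Base loop: V_CC = I_B·R_B + V_BE, so I_B = (13 − 0.7)/1800 kΩ = 0.00683 mA.
In the active region I_C = β·I_B = 100 × 0.00683 = 0.683 mA.
Collector loop: V_CE = V_CC − I_C·R_C = 13 − 0.683×2.2 = 11.5 V.
Since V_CE = 11.5 V > V_CE(sat) ≈ 0.2 V, the transistor is in the active region as assumed.

I_C ≈ 0.68 mA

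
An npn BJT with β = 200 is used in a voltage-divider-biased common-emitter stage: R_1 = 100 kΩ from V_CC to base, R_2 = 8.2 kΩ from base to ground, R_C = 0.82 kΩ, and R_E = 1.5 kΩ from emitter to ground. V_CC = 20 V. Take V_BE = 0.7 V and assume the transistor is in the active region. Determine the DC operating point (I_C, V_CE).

Thevenize the base divider: V_Th = V_CC·R_2/(R_1+R_2) = 20×8.2/108 = 1.52 V, R_Th = R_1‖R_2 = 7.58 kΩ.
Base-emitter loop: V_Th = I_B·R_Th + V_BE + (β+1)I_B·R_E, so I_B = (1.52 − 0.7) / (7.58 + 201×1.5) = 0.00264 mA.
I_C = β·I_B = 200×0.00264 = 0.528 mA, and I_E = (β+1)I_B = 0.53 mA.
V_CE = V_CC − I_C·R_C − I_E·R_E = 20 − 0.528×0.82 − 0.53×1.5 = 18.8 V.
V_CE = 18.8 V > 0.2 V confirms active-region operation.

I_C ≈ 0.53 mA, V_CE ≈ 19 V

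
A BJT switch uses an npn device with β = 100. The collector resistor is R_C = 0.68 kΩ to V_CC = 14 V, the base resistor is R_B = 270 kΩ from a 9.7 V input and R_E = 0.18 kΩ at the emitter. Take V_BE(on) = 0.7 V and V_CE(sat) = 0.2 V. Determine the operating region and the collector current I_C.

active; I_C ≈ 3.1 mA

Assume active. Base-emitter loop: I_B = (V_BB − V_BE)/(R_B + (β+1)R_E) = (9.7 − 0.7)/(270 + 101×0.18) = 0.0312 mA.
I_C = β·I_B = 100×0.0312 = 3.12 mA.
V_CE = V_CC − I_C·R_C − I_E·R_E = 14 − 3.12×0.68 − 3.15×0.18 = 11.3 V > V_CE(sat), so the active-region assumption holds.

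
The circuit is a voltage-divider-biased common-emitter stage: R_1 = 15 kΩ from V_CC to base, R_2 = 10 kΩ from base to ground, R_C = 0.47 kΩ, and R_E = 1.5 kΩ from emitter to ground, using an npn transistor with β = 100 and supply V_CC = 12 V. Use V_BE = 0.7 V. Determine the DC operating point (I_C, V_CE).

I_C ≈ 2.6 mA, V_CE ≈ 6.8 V

Thevenize the base divider: V_Th = V_CC·R_2/(R_1+R_2) = 12×10/25 = 4.8 V, R_Th = R_1‖R_2 = 6 kΩ.
Base-emitter loop: V_Th = I_B·R_Th + V_BE + (β+1)I_B·R_E, so I_B = (4.8 − 0.7) / (6 + 101×1.5) = 0.026 mA.
I_C = β·I_B = 100×0.026 = 2.6 mA, and I_E = (β+1)I_B = 2.63 mA.
V_CE = V_CC − I_C·R_C − I_E·R_E = 12 − 2.6×0.47 − 2.63×1.5 = 6.83 V.
V_CE = 6.83 V > 0.2 V confirms active-region operation.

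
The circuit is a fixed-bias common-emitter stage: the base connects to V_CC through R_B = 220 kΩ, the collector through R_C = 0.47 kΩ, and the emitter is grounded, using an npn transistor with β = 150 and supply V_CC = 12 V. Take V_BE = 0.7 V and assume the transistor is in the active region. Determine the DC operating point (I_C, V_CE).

I_C ≈ 7.7 mA, V_CE ≈ 8.4 V

Base loop: V_CC = I_B·R_B + V_BE, so I_B = (12 − 0.7)/220 kΩ = 0.0514 mA.
In the active region I_C = β·I_B = 150 × 0.0514 = 7.7 mA.
Collector loop: V_CE = V_CC − I_C·R_C = 12 − 7.7×0.47 = 8.38 V.
Since V_CE = 8.38 V > V_CE(sat) ≈ 0.2 V, the transistor is in the active region as assumed.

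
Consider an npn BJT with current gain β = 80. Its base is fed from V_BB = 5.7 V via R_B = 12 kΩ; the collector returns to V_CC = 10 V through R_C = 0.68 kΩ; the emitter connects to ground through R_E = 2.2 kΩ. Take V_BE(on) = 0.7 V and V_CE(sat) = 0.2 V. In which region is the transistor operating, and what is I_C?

active; I_C ≈ 2.1 mA

Assume active. Base-emitter loop: I_B = (V_BB − V_BE)/(R_B + (β+1)R_E) = (5.7 − 0.7)/(12 + 81×2.2) = 0.0263 mA.
I_C = β·I_B = 80×0.0263 = 2.1 mA.
V_CE = V_CC − I_C·R_C − I_E·R_E = 10 − 2.1×0.68 − 2.13×2.2 = 3.89 V > V_CE(sat), so the active-region assumption holds.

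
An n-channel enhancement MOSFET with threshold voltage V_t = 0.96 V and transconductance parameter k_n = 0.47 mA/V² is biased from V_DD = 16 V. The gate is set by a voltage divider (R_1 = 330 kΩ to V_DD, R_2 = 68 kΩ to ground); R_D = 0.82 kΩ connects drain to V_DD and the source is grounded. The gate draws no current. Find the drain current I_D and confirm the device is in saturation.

V_G = V_DD·R_2/(R_1+R_2) = 16×68/398 = 2.73 V. With the source grounded, V_GS = V_G = 2.73 V.
Assume saturation: I_D = (k_n/2)(V_GS − V_t)² = (0.47/2)×(2.73 − 0.96)² = 0.235×1.77² = 0.739 mA.
V_DS = V_DD − I_D·R_D = 16 − 0.739×0.82 = 15.4 V.
Saturation requires V_DS ≥ V_GS − V_t = 1.77 V; 15.4 ≥ 1.77 ✓.

I_D ≈ 0.74 mA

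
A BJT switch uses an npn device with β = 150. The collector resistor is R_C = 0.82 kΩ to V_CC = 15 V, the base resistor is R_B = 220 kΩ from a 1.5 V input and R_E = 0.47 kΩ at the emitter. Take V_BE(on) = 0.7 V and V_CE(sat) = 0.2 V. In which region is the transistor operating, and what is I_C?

Assume active. Base-emitter loop: I_B = (V_BB − V_BE)/(R_B + (β+1)R_E) = (1.5 − 0.7)/(220 + 151×0.47) = 0.00275 mA.
I_C = β·I_B = 150×0.00275 = 0.412 mA.
V_CE = V_CC − I_C·R_C − I_E·R_E = 15 − 0.412×0.82 − 0.415×0.47 = 14.5 V > V_CE(sat), so the active-region assumption holds.

active; I_C ≈ 0.41 mA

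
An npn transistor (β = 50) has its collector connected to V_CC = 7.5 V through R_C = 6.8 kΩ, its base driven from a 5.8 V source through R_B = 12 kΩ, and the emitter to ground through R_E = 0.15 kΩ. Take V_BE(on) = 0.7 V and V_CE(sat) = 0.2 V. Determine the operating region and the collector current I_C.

saturation; I_C ≈ 1 mA

Assume active: I_B = (5.8 − 0.7)/(12 + 51×0.15) = 0.26 mA, I_C = β·I_B = 13 mA.
Then V_CE = 7.5 − 13×6.8 − 13.2×0.15 = -82.7 V < 0.2 V — the active assumption fails.
Re-solve with V_CE = 0.2 V. KCL at the emitter: V_E/R_E = (V_BB−0.7−V_E)/R_B + (V_CC−0.2−V_E)/R_C, giving V_E = 0.217 V.
I_C = (V_CC − 0.2 − V_E)/R_C = (7.3 − 0.217)/6.8 = 1.04 mA.
Check: I_B = (5.1 − 0.217)/12 = 0.407 mA, and β·I_B = 20.3 mA > I_C, confirming saturation.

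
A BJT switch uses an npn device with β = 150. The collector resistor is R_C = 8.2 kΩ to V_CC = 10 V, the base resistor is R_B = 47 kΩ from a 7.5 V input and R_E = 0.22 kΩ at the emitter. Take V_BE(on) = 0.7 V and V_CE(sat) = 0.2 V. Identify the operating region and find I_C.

saturation; I_C ≈ 1.2 mA

Assume active: I_B = (7.5 − 0.7)/(47 + 151×0.22) = 0.0848 mA, I_C = β·I_B = 12.7 mA.
Then V_CE = 10 − 12.7×8.2 − 12.8×0.22 = -97.1 V < 0.2 V — the active assumption fails.
Re-solve with V_CE = 0.2 V. KCL at the emitter: V_E/R_E = (V_BB−0.7−V_E)/R_B + (V_CC−0.2−V_E)/R_C, giving V_E = 0.286 V.
I_C = (V_CC − 0.2 − V_E)/R_C = (9.8 − 0.286)/8.2 = 1.16 mA.
Check: I_B = (6.8 − 0.286)/47 = 0.139 mA, and β·I_B = 20.8 mA > I_C, confirming saturation.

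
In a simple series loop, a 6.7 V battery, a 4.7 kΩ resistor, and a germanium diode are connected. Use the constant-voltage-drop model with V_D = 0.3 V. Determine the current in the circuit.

KVL around the loop: 6.7 = V_D + I·R = 0.3 + I × 4.7 kΩ.
So I = (6.7 − 0.3) / 4.7 kΩ = 6.4 / 4.7 = 1.36 mA.

I ≈ 1.4 mA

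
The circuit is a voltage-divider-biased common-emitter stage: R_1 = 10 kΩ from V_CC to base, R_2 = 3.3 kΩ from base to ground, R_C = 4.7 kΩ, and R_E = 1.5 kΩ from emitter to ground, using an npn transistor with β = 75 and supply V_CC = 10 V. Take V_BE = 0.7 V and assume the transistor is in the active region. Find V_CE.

V_CE ≈ 2.9 V

Thevenize the base divider: V_Th = V_CC·R_2/(R_1+R_2) = 10×3.3/13.3 = 2.48 V, R_Th = R_1‖R_2 = 2.48 kΩ.
Base-emitter loop: V_Th = I_B·R_Th + V_BE + (β+1)I_B·R_E, so I_B = (2.48 − 0.7) / (2.48 + 76×1.5) = 0.0153 mA.
I_C = β·I_B = 75×0.0153 = 1.15 mA, and I_E = (β+1)I_B = 1.16 mA.
V_CE = V_CC − I_C·R_C − I_E·R_E = 10 − 1.15×4.7 − 1.16×1.5 = 2.87 V.
V_CE = 2.87 V > 0.2 V confirms active-region operation.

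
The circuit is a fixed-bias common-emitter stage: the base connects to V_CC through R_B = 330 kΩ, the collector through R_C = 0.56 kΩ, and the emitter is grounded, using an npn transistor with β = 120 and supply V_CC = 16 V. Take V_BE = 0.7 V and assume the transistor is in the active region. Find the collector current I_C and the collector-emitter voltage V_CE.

I_C ≈ 5.6 mA, V_CE ≈ 13 V

Base loop: V_CC = I_B·R_B + V_BE, so I_B = (16 − 0.7)/330 kΩ = 0.0464 mA.
In the active region I_C = β·I_B = 120 × 0.0464 = 5.56 mA.
Collector loop: V_CE = V_CC − I_C·R_C = 16 − 5.56×0.56 = 12.9 V.
Since V_CE = 12.9 V > V_CE(sat) ≈ 0.2 V, the transistor is in the active region as assumed.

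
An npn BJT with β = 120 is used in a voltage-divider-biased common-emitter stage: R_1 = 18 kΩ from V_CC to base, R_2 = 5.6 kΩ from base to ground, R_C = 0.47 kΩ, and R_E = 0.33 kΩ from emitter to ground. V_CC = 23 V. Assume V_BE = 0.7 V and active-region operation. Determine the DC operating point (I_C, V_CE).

I_C ≈ 13 mA, V_CE ≈ 13 V

Thevenize the base divider: V_Th = V_CC·R_2/(R_1+R_2) = 23×5.6/23.6 = 5.46 V, R_Th = R_1‖R_2 = 4.27 kΩ.
Base-emitter loop: V_Th = I_B·R_Th + V_BE + (β+1)I_B·R_E, so I_B = (5.46 − 0.7) / (4.27 + 121×0.33) = 0.108 mA.
I_C = β·I_B = 120×0.108 = 12.9 mA, and I_E = (β+1)I_B = 13 mA.
V_CE = V_CC − I_C·R_C − I_E·R_E = 23 − 12.9×0.47 − 13×0.33 = 12.6 V.
V_CE = 12.6 V > 0.2 V confirms active-region operation.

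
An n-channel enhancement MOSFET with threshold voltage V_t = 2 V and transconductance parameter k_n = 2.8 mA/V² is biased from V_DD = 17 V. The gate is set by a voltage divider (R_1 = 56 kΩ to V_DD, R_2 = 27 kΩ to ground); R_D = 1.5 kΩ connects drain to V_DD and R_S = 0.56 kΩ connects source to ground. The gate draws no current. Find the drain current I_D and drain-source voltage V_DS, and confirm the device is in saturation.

V_G = V_DD·R_2/(R_1+R_2) = 17×27/83 = 5.53 V.
Assume saturation: I_D = (k_n/2)(V_GS − V_t)² with V_GS = V_G − I_D·R_S = 5.53 − 0.56·I_D.
Substituting gives 0.439·I_D² − 6.54·I_D + 17.4 = 0, with roots I_D = 3.49 or 11.4 mA.
The root I_D = 11.4 mA gives V_GS = -0.853 V ≤ V_t, so take I_D = 3.49 mA.
Then V_GS = 3.58 V and V_DS = V_DD − I_D(R_D+R_S) = 17 − 3.49×2.06 = 9.82 V.
Saturation requires V_DS ≥ V_GS − V_t = 1.58 V; 9.82 ≥ 1.58 ✓.

I_D ≈ 3.5 mA, V_DS ≈ 9.8 V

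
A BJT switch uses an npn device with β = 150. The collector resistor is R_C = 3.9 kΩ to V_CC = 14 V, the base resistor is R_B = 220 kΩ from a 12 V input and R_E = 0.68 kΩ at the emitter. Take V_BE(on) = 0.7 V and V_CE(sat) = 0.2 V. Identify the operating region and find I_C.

Assume active: I_B = (12 − 0.7)/(220 + 151×0.68) = 0.035 mA, I_C = β·I_B = 5.25 mA.
Then V_CE = 14 − 5.25×3.9 − 5.29×0.68 = -10.1 V < 0.2 V — the active assumption fails.
Re-solve with V_CE = 0.2 V. KCL at the emitter: V_E/R_E = (V_BB−0.7−V_E)/R_B + (V_CC−0.2−V_E)/R_C, giving V_E = 2.07 V.
I_C = (V_CC − 0.2 − V_E)/R_C = (13.8 − 2.07)/3.9 = 3.01 mA.
Check: I_B = (11.3 − 2.07)/220 = 0.0419 mA, and β·I_B = 6.29 mA > I_C, confirming saturation.

saturation; I_C ≈ 3 mA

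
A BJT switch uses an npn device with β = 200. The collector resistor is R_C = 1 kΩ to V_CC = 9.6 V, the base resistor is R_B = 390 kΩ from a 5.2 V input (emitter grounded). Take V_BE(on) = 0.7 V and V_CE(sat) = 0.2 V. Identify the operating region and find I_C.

Assume active. Base-emitter loop: I_B = (V_BB − V_BE)/R_B = (5.2 − 0.7)/390 = 0.0115 mA.
I_C = β·I_B = 200×0.0115 = 2.31 mA.
V_CE = V_CC − I_C·R_C = 9.6 − 2.31×1 = 7.29 V > V_CE(sat), so the active-region assumption holds.

active; I_C ≈ 2.3 mA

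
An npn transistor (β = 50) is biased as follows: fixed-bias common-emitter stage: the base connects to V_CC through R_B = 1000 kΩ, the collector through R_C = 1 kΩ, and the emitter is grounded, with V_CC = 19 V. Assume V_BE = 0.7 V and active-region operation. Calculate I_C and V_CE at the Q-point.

Base loop: V_CC = I_B·R_B + V_BE, so I_B = (19 − 0.7)/1000 kΩ = 0.0183 mA.
In the active region I_C = β·I_B = 50 × 0.0183 = 0.915 mA.
Collector loop: V_CE = V_CC − I_C·R_C = 19 − 0.915×1 = 18.1 V.
Since V_CE = 18.1 V > V_CE(sat) ≈ 0.2 V, the transistor is in the active region as assumed.

I_C ≈ 0.92 mA, V_CE ≈ 18 V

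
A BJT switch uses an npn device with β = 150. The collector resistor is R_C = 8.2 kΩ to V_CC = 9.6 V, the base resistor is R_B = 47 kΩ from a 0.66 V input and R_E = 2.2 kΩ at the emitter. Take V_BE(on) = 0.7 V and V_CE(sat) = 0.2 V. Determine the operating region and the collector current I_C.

V_BB = 0.66 V ≤ V_BE(on) = 0.7 V, so the base-emitter junction is not forward biased.
The transistor is in cutoff: I_B = I_C = 0.

cutoff; I_C ≈ 0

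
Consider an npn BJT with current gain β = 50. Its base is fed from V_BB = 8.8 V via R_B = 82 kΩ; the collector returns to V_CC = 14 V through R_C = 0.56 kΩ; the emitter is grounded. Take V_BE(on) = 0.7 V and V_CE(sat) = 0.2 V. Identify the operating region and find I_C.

Assume active. Base-emitter loop: I_B = (V_BB − V_BE)/R_B = (8.8 − 0.7)/82 = 0.0988 mA.
I_C = β·I_B = 50×0.0988 = 4.94 mA.
V_CE = V_CC − I_C·R_C = 14 − 4.94×0.56 = 11.2 V > V_CE(sat), so the active-region assumption holds.

active; I_C ≈ 4.9 mA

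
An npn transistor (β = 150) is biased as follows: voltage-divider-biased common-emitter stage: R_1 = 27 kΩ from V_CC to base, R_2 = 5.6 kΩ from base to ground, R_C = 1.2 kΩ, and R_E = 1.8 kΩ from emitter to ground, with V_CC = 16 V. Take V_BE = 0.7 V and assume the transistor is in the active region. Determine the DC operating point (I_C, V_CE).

Thevenize the base divider: V_Th = V_CC·R_2/(R_1+R_2) = 16×5.6/32.6 = 2.75 V, R_Th = R_1‖R_2 = 4.64 kΩ.
Base-emitter loop: V_Th = I_B·R_Th + V_BE + (β+1)I_B·R_E, so I_B = (2.75 − 0.7) / (4.64 + 151×1.8) = 0.00741 mA.
I_C = β·I_B = 150×0.00741 = 1.11 mA, and I_E = (β+1)I_B = 1.12 mA.
V_CE = V_CC − I_C·R_C − I_E·R_E = 16 − 1.11×1.2 − 1.12×1.8 = 12.7 V.
V_CE = 12.7 V > 0.2 V confirms active-region operation.

I_C ≈ 1.1 mA, V_CE ≈ 13 V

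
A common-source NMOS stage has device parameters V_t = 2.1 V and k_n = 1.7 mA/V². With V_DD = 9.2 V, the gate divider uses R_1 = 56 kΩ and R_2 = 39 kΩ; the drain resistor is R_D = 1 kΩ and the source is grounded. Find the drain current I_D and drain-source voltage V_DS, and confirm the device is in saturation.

V_G = V_DD·R_2/(R_1+R_2) = 9.2×39/95 = 3.78 V. With the source grounded, V_GS = V_G = 3.78 V.
Assume saturation: I_D = (k_n/2)(V_GS − V_t)² = (1.7/2)×(3.78 − 2.1)² = 0.85×1.68² = 2.39 mA.
V_DS = V_DD − I_D·R_D = 9.2 − 2.39×1 = 6.81 V.
Saturation requires V_DS ≥ V_GS − V_t = 1.68 V; 6.81 ≥ 1.68 ✓.

I_D ≈ 2.4 mA, V_DS ≈ 6.8 V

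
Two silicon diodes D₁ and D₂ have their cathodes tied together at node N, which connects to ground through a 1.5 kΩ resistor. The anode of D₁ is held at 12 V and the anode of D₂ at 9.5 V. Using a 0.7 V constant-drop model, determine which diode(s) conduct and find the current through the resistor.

Assume both conduct. Then node N would need to be at both 12−0.7 = 11.3 V and 9.5−0.7 = 8.8 V, which is impossible.
Assume only D₁ conducts: V_N = 12 − 0.7 = 11.3 V, so I_R = 11.3/1.5 = 7.53 mA.
Check D₂: its anode-to-cathode voltage is 9.5 − 11.3 = -1.8 V < 0.7 V, so it is off. The assumption is consistent.

Only D₁ conducts; I_R ≈ 7.5 mA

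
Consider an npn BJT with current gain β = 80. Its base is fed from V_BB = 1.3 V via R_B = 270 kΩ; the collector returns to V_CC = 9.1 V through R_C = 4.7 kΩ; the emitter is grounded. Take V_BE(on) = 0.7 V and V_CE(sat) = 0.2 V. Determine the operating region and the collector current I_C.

active; I_C ≈ 0.18 mA

Assume active. Base-emitter loop: I_B = (V_BB − V_BE)/R_B = (1.3 − 0.7)/270 = 0.00222 mA.
I_C = β·I_B = 80×0.00222 = 0.178 mA.
V_CE = V_CC − I_C·R_C = 9.1 − 0.178×4.7 = 8.26 V > V_CE(sat), so the active-region assumption holds.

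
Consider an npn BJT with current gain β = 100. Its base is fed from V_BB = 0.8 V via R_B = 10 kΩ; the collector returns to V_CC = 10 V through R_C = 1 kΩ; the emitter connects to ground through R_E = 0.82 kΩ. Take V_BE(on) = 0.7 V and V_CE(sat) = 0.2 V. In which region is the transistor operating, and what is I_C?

Assume active. Base-emitter loop: I_B = (V_BB − V_BE)/(R_B + (β+1)R_E) = (0.8 − 0.7)/(10 + 101×0.82) = 0.00108 mA.
I_C = β·I_B = 100×0.00108 = 0.108 mA.
V_CE = V_CC − I_C·R_C − I_E·R_E = 10 − 0.108×1 − 0.109×0.82 = 9.8 V > V_CE(sat), so the active-region assumption holds.

active; I_C ≈ 0.11 mA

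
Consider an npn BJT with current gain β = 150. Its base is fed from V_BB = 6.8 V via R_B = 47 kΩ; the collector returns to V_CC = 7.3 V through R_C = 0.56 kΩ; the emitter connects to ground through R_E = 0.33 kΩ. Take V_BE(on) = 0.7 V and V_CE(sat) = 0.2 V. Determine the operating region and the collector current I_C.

Assume active: I_B = (6.8 − 0.7)/(47 + 151×0.33) = 0.063 mA, I_C = β·I_B = 9.45 mA.
Then V_CE = 7.3 − 9.45×0.56 − 9.51×0.33 = -1.13 V < 0.2 V — the active assumption fails.
Re-solve with V_CE = 0.2 V. KCL at the emitter: V_E/R_E = (V_BB−0.7−V_E)/R_B + (V_CC−0.2−V_E)/R_C, giving V_E = 2.65 V.
I_C = (V_CC − 0.2 − V_E)/R_C = (7.1 − 2.65)/0.56 = 7.95 mA.
Check: I_B = (6.1 − 2.65)/47 = 0.0735 mA, and β·I_B = 11 mA > I_C, confirming saturation.

saturation; I_C ≈ 8 mA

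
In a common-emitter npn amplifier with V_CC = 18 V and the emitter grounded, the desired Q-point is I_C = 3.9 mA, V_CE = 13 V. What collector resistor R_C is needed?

Collector loop: V_CC = I_C·R_C + V_CE.
R_C = (V_CC − V_CE)/I_C = (18 − 13)/3.9 = 1.28 kΩ.

R_C ≈ 1.3 kΩ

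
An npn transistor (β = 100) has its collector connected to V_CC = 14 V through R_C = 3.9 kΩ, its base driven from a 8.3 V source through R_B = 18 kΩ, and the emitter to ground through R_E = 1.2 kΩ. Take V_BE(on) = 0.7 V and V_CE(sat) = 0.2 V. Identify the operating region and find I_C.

saturation; I_C ≈ 2.7 mA

Assume active: I_B = (8.3 − 0.7)/(18 + 101×1.2) = 0.0546 mA, I_C = β·I_B = 5.46 mA.
Then V_CE = 14 − 5.46×3.9 − 5.51×1.2 = -13.9 V < 0.2 V — the active assumption fails.
Re-solve with V_CE = 0.2 V. KCL at the emitter: V_E/R_E = (V_BB−0.7−V_E)/R_B + (V_CC−0.2−V_E)/R_C, giving V_E = 3.46 V.
I_C = (V_CC − 0.2 − V_E)/R_C = (13.8 − 3.46)/3.9 = 2.65 mA.
Check: I_B = (7.6 − 3.46)/18 = 0.23 mA, and β·I_B = 23 mA > I_C, confirming saturation.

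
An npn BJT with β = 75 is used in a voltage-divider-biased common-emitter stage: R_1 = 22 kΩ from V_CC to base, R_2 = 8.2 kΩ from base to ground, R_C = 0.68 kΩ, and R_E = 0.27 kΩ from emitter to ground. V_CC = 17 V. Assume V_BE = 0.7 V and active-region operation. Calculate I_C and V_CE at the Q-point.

I_C ≈ 11 mA, V_CE ≈ 6.4 V

Thevenize the base divider: V_Th = V_CC·R_2/(R_1+R_2) = 17×8.2/30.2 = 4.62 V, R_Th = R_1‖R_2 = 5.97 kΩ.
Base-emitter loop: V_Th = I_B·R_Th + V_BE + (β+1)I_B·R_E, so I_B = (4.62 − 0.7) / (5.97 + 76×0.27) = 0.148 mA.
I_C = β·I_B = 75×0.148 = 11.1 mA, and I_E = (β+1)I_B = 11.2 mA.
V_CE = V_CC − I_C·R_C − I_E·R_E = 17 − 11.1×0.68 − 11.2×0.27 = 6.43 V.
V_CE = 6.43 V > 0.2 V confirms active-region operation.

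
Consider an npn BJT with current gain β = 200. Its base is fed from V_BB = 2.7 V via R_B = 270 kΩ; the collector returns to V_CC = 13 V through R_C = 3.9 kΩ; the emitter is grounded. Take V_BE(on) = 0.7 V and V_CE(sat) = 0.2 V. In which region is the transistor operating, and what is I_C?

active; I_C ≈ 1.5 mA

Assume active. Base-emitter loop: I_B = (V_BB − V_BE)/R_B = (2.7 − 0.7)/270 = 0.00741 mA.
I_C = β·I_B = 200×0.00741 = 1.48 mA.
V_CE = V_CC − I_C·R_C = 13 − 1.48×3.9 = 7.22 V > V_CE(sat), so the active-region assumption holds.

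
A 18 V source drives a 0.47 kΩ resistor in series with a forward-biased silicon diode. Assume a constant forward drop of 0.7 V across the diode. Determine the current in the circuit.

KVL around the loop: 18 = V_D + I·R = 0.7 + I × 0.47 kΩ.
So I = (18 − 0.7) / 0.47 kΩ = 17.3 / 0.47 = 36.8 mA.

I ≈ 37 mA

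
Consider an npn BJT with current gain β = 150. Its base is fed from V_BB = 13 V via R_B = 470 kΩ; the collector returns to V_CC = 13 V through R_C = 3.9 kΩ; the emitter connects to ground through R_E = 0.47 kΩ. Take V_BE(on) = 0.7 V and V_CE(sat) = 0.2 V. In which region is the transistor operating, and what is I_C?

Assume active: I_B = (13 − 0.7)/(470 + 151×0.47) = 0.0227 mA, I_C = β·I_B = 3.41 mA.
Then V_CE = 13 − 3.41×3.9 − 3.43×0.47 = -1.91 V < 0.2 V — the active assumption fails.
Re-solve with V_CE = 0.2 V. KCL at the emitter: V_E/R_E = (V_BB−0.7−V_E)/R_B + (V_CC−0.2−V_E)/R_C, giving V_E = 1.39 V.
I_C = (V_CC − 0.2 − V_E)/R_C = (12.8 − 1.39)/3.9 = 2.93 mA.
Check: I_B = (12.3 − 1.39)/470 = 0.0232 mA, and β·I_B = 3.48 mA > I_C, confirming saturation.

saturation; I_C ≈ 2.9 mA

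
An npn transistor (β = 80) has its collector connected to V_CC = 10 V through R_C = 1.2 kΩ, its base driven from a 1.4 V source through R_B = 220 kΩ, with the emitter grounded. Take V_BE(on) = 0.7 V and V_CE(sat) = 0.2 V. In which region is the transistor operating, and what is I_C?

active; I_C ≈ 0.25 mA

Assume active. Base-emitter loop: I_B = (V_BB − V_BE)/R_B = (1.4 − 0.7)/220 = 0.00318 mA.
I_C = β·I_B = 80×0.00318 = 0.255 mA.
V_CE = V_CC − I_C·R_C = 10 − 0.255×1.2 = 9.69 V > V_CE(sat), so the active-region assumption holds.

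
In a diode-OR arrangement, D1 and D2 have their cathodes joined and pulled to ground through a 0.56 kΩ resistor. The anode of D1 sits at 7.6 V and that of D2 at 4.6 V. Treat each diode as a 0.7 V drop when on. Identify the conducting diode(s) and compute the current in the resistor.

Only D1 conducts; I_R ≈ 12 mA

Assume both conduct. Then node N would need to be at both 7.6−0.7 = 6.9 V and 4.6−0.7 = 3.9 V, which is impossible.
Assume only D1 conducts: V_N = 7.6 − 0.7 = 6.9 V, so I_R = 6.9/0.56 = 12.3 mA.
Check D2: its anode-to-cathode voltage is 4.6 − 6.9 = -2.3 V < 0.7 V, so it is off. The assumption is consistent.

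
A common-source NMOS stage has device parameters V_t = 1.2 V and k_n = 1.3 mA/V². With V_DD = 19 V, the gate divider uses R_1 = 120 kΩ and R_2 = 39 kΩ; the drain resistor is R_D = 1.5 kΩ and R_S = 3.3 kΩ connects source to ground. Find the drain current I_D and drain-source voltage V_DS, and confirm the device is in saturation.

I_D ≈ 0.73 mA, V_DS ≈ 16 V

V_G = V_DD·R_2/(R_1+R_2) = 19×39/159 = 4.66 V.
Assume saturation: I_D = (k_n/2)(V_GS − V_t)² with V_GS = V_G − I_D·R_S = 4.66 − 3.3·I_D.
Substituting gives 7.08·I_D² − 15.8·I_D + 7.78 = 0, with roots I_D = 0.728 or 1.51 mA.
The root I_D = 1.51 mA gives V_GS = -0.324 V ≤ V_t, so take I_D = 0.728 mA.
Then V_GS = 2.26 V and V_DS = V_DD − I_D(R_D+R_S) = 19 − 0.728×4.8 = 15.5 V.
Saturation requires V_DS ≥ V_GS − V_t = 1.06 V; 15.5 ≥ 1.06 ✓.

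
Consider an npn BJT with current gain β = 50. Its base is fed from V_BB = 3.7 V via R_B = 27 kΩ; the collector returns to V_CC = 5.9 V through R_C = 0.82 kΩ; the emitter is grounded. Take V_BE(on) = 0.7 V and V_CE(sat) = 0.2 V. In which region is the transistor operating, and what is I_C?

active; I_C ≈ 5.6 mA

Assume active. Base-emitter loop: I_B = (V_BB − V_BE)/R_B = (3.7 − 0.7)/27 = 0.111 mA.
I_C = β·I_B = 50×0.111 = 5.56 mA.
V_CE = V_CC − I_C·R_C = 5.9 − 5.56×0.82 = 1.34 V > V_CE(sat), so the active-region assumption holds.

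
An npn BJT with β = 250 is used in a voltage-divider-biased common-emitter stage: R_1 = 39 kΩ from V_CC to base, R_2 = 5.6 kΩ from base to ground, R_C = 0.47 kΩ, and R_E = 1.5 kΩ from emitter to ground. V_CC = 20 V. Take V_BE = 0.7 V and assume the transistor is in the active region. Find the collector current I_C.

Thevenize the base divider: V_Th = V_CC·R_2/(R_1+R_2) = 20×5.6/44.6 = 2.51 V, R_Th = R_1‖R_2 = 4.9 kΩ.
Base-emitter loop: V_Th = I_B·R_Th + V_BE + (β+1)I_B·R_E, so I_B = (2.51 − 0.7) / (4.9 + 251×1.5) = 0.00475 mA.
I_C = β·I_B = 250×0.00475 = 1.19 mA, and I_E = (β+1)I_B = 1.19 mA.
V_CE = V_CC − I_C·R_C − I_E·R_E = 20 − 1.19×0.47 − 1.19×1.5 = 17.7 V.
V_CE = 17.7 V > 0.2 V confirms active-region operation.

I_C ≈ 1.2 mA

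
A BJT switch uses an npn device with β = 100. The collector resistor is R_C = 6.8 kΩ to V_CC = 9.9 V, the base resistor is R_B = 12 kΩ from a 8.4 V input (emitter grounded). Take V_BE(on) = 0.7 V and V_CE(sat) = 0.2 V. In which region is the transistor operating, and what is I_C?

saturation; I_C ≈ 1.4 mA

Assume active: I_B = (8.4 − 0.7)/12 = 0.642 mA, giving I_C = β·I_B = 64.2 mA.
But then V_CE = 9.9 − 64.2×6.8 = -426 V < V_CE(sat) = 0.2 V — impossible in the active region.
So the transistor is saturated. With V_CE = 0.2 V, I_C = (V_CC − 0.2)/R_C = 9.7/6.8 = 1.43 mA.
Check: β·I_B = 64.2 mA > I_C = 1.43 mA, confirming saturation.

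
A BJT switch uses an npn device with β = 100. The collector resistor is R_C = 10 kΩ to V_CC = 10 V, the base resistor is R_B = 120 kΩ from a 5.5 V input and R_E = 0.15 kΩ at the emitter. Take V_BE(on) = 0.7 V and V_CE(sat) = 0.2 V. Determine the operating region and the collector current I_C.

Assume active: I_B = (5.5 − 0.7)/(120 + 101×0.15) = 0.0355 mA, I_C = β·I_B = 3.55 mA.
Then V_CE = 10 − 3.55×10 − 3.59×0.15 = -26.1 V < 0.2 V — the active assumption fails.
Re-solve with V_CE = 0.2 V. KCL at the emitter: V_E/R_E = (V_BB−0.7−V_E)/R_B + (V_CC−0.2−V_E)/R_C, giving V_E = 0.151 V.
I_C = (V_CC − 0.2 − V_E)/R_C = (9.8 − 0.151)/10 = 0.965 mA.
Check: I_B = (4.8 − 0.151)/120 = 0.0387 mA, and β·I_B = 3.87 mA > I_C, confirming saturation.

saturation; I_C ≈ 0.96 mA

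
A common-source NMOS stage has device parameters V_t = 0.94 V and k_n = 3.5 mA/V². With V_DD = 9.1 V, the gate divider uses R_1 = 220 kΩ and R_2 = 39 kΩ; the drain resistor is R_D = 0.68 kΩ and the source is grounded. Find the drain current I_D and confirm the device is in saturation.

I_D ≈ 0.32 mA

V_G = V_DD·R_2/(R_1+R_2) = 9.1×39/259 = 1.37 V. With the source grounded, V_GS = V_G = 1.37 V.
Assume saturation: I_D = (k_n/2)(V_GS − V_t)² = (3.5/2)×(1.37 − 0.94)² = 1.75×0.43² = 0.324 mA.
V_DS = V_DD − I_D·R_D = 9.1 − 0.324×0.68 = 8.88 V.
Saturation requires V_DS ≥ V_GS − V_t = 0.43 V; 8.88 ≥ 0.43 ✓.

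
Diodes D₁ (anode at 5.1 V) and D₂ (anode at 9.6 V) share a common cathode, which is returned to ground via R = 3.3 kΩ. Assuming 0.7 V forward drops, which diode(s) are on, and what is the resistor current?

Only D₂ conducts; I_R ≈ 2.7 mA

Assume both conduct. Then node N would need to be at both 5.1−0.7 = 4.4 V and 9.6−0.7 = 8.9 V, which is impossible.
Assume only D₂ conducts: V_N = 9.6 − 0.7 = 8.9 V, so I_R = 8.9/3.3 = 2.7 mA.
Check D₁: its anode-to-cathode voltage is 5.1 − 8.9 = -3.8 V < 0.7 V, so it is off. The assumption is consistent.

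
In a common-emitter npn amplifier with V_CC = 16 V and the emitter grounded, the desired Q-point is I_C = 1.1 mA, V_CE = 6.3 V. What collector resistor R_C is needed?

Collector loop: V_CC = I_C·R_C + V_CE.
R_C = (V_CC − V_CE)/I_C = (16 − 6.3)/1.1 = 8.82 kΩ.

R_C ≈ 8.8 kΩ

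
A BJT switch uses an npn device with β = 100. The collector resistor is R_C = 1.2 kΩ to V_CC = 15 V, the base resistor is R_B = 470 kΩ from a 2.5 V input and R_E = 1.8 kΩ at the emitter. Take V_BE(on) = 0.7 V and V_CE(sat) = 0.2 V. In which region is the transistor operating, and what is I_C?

active; I_C ≈ 0.28 mA

Assume active. Base-emitter loop: I_B = (V_BB − V_BE)/(R_B + (β+1)R_E) = (2.5 − 0.7)/(470 + 101×1.8) = 0.00276 mA.
I_C = β·I_B = 100×0.00276 = 0.276 mA.
V_CE = V_CC − I_C·R_C − I_E·R_E = 15 − 0.276×1.2 − 0.279×1.8 = 14.2 V > V_CE(sat), so the active-region assumption holds.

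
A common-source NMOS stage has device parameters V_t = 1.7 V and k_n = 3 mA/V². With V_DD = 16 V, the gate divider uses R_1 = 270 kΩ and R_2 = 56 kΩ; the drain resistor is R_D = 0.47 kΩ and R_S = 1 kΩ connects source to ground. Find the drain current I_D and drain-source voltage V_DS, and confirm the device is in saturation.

V_G = V_DD·R_2/(R_1+R_2) = 16×56/326 = 2.75 V.
Assume saturation: I_D = (k_n/2)(V_GS − V_t)² with V_GS = V_G − I_D·R_S = 2.75 − 1·I_D.
Substituting gives 1.5·I_D² − 4.15·I_D + 1.65 = 0, with roots I_D = 0.482 or 2.28 mA.
The root I_D = 2.28 mA gives V_GS = 0.467 V ≤ V_t, so take I_D = 0.482 mA.
Then V_GS = 2.27 V and V_DS = V_DD − I_D(R_D+R_S) = 16 − 0.482×1.47 = 15.3 V.
Saturation requires V_DS ≥ V_GS − V_t = 0.567 V; 15.3 ≥ 0.567 ✓.

I_D ≈ 0.48 mA, V_DS ≈ 15 V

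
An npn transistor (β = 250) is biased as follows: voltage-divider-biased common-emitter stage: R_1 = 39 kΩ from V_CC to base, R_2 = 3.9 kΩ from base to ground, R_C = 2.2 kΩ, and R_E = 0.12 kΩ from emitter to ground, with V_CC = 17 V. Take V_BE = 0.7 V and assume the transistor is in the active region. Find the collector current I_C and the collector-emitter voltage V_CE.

Thevenize the base divider: V_Th = V_CC·R_2/(R_1+R_2) = 17×3.9/42.9 = 1.55 V, R_Th = R_1‖R_2 = 3.55 kΩ.
Base-emitter loop: V_Th = I_B·R_Th + V_BE + (β+1)I_B·R_E, so I_B = (1.55 − 0.7) / (3.55 + 251×0.12) = 0.0251 mA.
I_C = β·I_B = 250×0.0251 = 6.28 mA, and I_E = (β+1)I_B = 6.3 mA.
V_CE = V_CC − I_C·R_C − I_E·R_E = 17 − 6.28×2.2 − 6.3×0.12 = 2.43 V.
V_CE = 2.43 V > 0.2 V confirms active-region operation.

I_C ≈ 6.3 mA, V_CE ≈ 2.4 V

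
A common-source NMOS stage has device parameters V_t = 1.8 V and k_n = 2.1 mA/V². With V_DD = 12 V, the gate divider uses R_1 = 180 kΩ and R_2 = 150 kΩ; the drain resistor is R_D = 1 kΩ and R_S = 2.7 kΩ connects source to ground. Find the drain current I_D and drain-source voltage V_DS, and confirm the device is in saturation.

V_G = V_DD·R_2/(R_1+R_2) = 12×150/330 = 5.45 V.
Assume saturation: I_D = (k_n/2)(V_GS − V_t)² with V_GS = V_G − I_D·R_S = 5.45 − 2.7·I_D.
Substituting gives 7.65·I_D² − 21.7·I_D + 14 = 0, with roots I_D = 0.993 or 1.84 mA.
The root I_D = 1.84 mA gives V_GS = 0.475 V ≤ V_t, so take I_D = 0.993 mA.
Then V_GS = 2.77 V and V_DS = V_DD − I_D(R_D+R_S) = 12 − 0.993×3.7 = 8.32 V.
Saturation requires V_DS ≥ V_GS − V_t = 0.973 V; 8.32 ≥ 0.973 ✓.

I_D ≈ 0.99 mA, V_DS ≈ 8.3 V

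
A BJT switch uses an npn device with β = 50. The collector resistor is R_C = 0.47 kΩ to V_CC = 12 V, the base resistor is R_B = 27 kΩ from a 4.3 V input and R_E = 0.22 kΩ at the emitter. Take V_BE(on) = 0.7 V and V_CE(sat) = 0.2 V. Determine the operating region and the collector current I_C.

active; I_C ≈ 4.7 mA

Assume active. Base-emitter loop: I_B = (V_BB − V_BE)/(R_B + (β+1)R_E) = (4.3 − 0.7)/(27 + 51×0.22) = 0.0942 mA.
I_C = β·I_B = 50×0.0942 = 4.71 mA.
V_CE = V_CC − I_C·R_C − I_E·R_E = 12 − 4.71×0.47 − 4.8×0.22 = 8.73 V > V_CE(sat), so the active-region assumption holds.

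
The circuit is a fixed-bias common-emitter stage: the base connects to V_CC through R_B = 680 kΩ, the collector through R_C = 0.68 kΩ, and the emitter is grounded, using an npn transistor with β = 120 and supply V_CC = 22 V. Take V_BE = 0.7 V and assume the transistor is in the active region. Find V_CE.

Base loop: V_CC = I_B·R_B + V_BE, so I_B = (22 − 0.7)/680 kΩ = 0.0313 mA.
In the active region I_C = β·I_B = 120 × 0.0313 = 3.76 mA.
Collector loop: V_CE = V_CC − I_C·R_C = 22 − 3.76×0.68 = 19.4 V.
Since V_CE = 19.4 V > V_CE(sat) ≈ 0.2 V, the transistor is in the active region as assumed.

V_CE ≈ 19 V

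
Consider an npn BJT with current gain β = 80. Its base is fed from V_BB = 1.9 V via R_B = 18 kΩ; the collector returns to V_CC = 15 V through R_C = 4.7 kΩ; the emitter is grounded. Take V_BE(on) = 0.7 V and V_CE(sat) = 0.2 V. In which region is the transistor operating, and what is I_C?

Assume active: I_B = (1.9 − 0.7)/18 = 0.0667 mA, giving I_C = β·I_B = 5.33 mA.
But then V_CE = 15 − 5.33×4.7 = -10.1 V < V_CE(sat) = 0.2 V — impossible in the active region.
So the transistor is saturated. With V_CE = 0.2 V, I_C = (V_CC − 0.2)/R_C = 14.8/4.7 = 3.15 mA.
Check: β·I_B = 5.33 mA > I_C = 3.15 mA, confirming saturation.

saturation; I_C ≈ 3.1 mA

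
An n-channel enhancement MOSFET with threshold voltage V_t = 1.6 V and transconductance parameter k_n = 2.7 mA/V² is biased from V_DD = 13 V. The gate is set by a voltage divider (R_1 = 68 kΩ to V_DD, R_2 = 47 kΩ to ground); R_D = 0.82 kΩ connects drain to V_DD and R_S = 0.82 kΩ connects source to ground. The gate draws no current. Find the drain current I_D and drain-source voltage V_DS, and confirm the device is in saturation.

V_G = V_DD·R_2/(R_1+R_2) = 13×47/115 = 5.31 V.
Assume saturation: I_D = (k_n/2)(V_GS − V_t)² with V_GS = V_G − I_D·R_S = 5.31 − 0.82·I_D.
Substituting gives 0.908·I_D² − 9.22·I_D + 18.6 = 0, with roots I_D = 2.78 or 7.38 mA.
The root I_D = 7.38 mA gives V_GS = -0.738 V ≤ V_t, so take I_D = 2.78 mA.
Then V_GS = 3.03 V and V_DS = V_DD − I_D(R_D+R_S) = 13 − 2.78×1.64 = 8.44 V.
Saturation requires V_DS ≥ V_GS − V_t = 1.43 V; 8.44 ≥ 1.43 ✓.

I_D ≈ 2.8 mA, V_DS ≈ 8.4 V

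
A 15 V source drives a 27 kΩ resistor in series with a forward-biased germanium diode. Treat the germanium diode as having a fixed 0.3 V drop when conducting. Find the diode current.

KVL around the loop: 15 = V_D + I·R = 0.3 + I × 27 kΩ.
So I = (15 − 0.3) / 27 kΩ = 14.7 / 27 = 0.544 mA.

I ≈ 0.54 mA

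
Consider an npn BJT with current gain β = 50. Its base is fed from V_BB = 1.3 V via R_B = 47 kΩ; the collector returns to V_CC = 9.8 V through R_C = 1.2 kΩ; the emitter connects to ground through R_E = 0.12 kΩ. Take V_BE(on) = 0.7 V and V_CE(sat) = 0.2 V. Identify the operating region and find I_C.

Assume active. Base-emitter loop: I_B = (V_BB − V_BE)/(R_B + (β+1)R_E) = (1.3 − 0.7)/(47 + 51×0.12) = 0.0113 mA.
I_C = β·I_B = 50×0.0113 = 0.565 mA.
V_CE = V_CC − I_C·R_C − I_E·R_E = 9.8 − 0.565×1.2 − 0.576×0.12 = 9.05 V > V_CE(sat), so the active-region assumption holds.

active; I_C ≈ 0.56 mA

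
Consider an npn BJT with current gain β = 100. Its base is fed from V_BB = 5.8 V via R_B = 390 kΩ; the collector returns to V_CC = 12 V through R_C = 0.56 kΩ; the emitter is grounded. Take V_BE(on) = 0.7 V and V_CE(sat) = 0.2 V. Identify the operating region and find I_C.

active; I_C ≈ 1.3 mA

Assume active. Base-emitter loop: I_B = (V_BB − V_BE)/R_B = (5.8 − 0.7)/390 = 0.0131 mA.
I_C = β·I_B = 100×0.0131 = 1.31 mA.
V_CE = V_CC − I_C·R_C = 12 − 1.31×0.56 = 11.3 V > V_CE(sat), so the active-region assumption holds.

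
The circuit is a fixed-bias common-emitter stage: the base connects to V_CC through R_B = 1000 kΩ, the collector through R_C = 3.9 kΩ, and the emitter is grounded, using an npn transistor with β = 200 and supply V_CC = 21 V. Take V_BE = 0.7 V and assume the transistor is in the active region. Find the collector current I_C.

I_C ≈ 4.1 mA

Base loop: V_CC = I_B·R_B + V_BE, so I_B = (21 − 0.7)/1000 kΩ = 0.0203 mA.
In the active region I_C = β·I_B = 200 × 0.0203 = 4.06 mA.
Collector loop: V_CE = V_CC − I_C·R_C = 21 − 4.06×3.9 = 5.17 V.
Since V_CE = 5.17 V > V_CE(sat) ≈ 0.2 V, the transistor is in the active region as assumed.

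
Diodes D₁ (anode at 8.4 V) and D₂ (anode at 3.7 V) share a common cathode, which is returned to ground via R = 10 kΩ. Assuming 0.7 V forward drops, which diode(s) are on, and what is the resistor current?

Only D₁ conducts; I_R ≈ 0.77 mA

Assume both conduct. Then node N would need to be at both 8.4−0.7 = 7.7 V and 3.7−0.7 = 3 V, which is impossible.
Assume only D₁ conducts: V_N = 8.4 − 0.7 = 7.7 V, so I_R = 7.7/10 = 0.77 mA.
Check D₂: its anode-to-cathode voltage is 3.7 − 7.7 = -4 V < 0.7 V, so it is off. The assumption is consistent.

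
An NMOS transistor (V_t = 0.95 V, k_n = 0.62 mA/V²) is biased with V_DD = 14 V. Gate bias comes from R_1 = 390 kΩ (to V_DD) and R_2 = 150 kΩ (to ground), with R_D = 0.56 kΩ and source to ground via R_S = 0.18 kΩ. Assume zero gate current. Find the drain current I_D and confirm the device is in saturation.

V_G = V_DD·R_2/(R_1+R_2) = 14×150/540 = 3.89 V.
Assume saturation: I_D = (k_n/2)(V_GS − V_t)² with V_GS = V_G − I_D·R_S = 3.89 − 0.18·I_D.
Substituting gives 0.01·I_D² − 1.33·I_D + 2.68 = 0, with roots I_D = 2.05 or 130 mA.
The root I_D = 130 mA gives V_GS = -19.5 V ≤ V_t, so take I_D = 2.05 mA.
Then V_GS = 3.52 V and V_DS = V_DD − I_D(R_D+R_S) = 14 − 2.05×0.74 = 12.5 V.
Saturation requires V_DS ≥ V_GS − V_t = 2.57 V; 12.5 ≥ 2.57 ✓.

I_D ≈ 2 mA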